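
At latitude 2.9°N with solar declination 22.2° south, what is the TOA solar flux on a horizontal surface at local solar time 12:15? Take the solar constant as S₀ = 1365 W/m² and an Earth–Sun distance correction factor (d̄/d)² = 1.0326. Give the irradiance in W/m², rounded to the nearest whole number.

Hour angle H = 15° × (12.25 − 12) = 3.75°.
cos θ_z = sin(2.9°) sin(-22.2°) + cos(2.9°) cos(-22.2°) cos(3.75°) = -0.0191 + 0.9227 = 0.9036.
Top-of-atmosphere irradiance = S₀ (d̄/d)² cos θ_z = 1365 × 1.0326 × 0.9036 = 1273.62 W/m².

1274 W/m²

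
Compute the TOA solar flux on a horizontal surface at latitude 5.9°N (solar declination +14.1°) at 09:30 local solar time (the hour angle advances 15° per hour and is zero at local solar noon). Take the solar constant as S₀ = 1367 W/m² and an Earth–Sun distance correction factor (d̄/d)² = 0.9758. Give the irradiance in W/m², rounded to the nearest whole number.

1054 W/m²

Hour angle H = 15° × (9.5 − 12) = -37.50°.
cos θ_z = sin(5.9°) sin(14.1°) + cos(5.9°) cos(14.1°) cos(-37.50°) = 0.0250 + 0.7654 = 0.7904.
Top-of-atmosphere irradiance = S₀ (d̄/d)² cos θ_z = 1367 × 0.9758 × 0.7904 = 1054.33 W/m².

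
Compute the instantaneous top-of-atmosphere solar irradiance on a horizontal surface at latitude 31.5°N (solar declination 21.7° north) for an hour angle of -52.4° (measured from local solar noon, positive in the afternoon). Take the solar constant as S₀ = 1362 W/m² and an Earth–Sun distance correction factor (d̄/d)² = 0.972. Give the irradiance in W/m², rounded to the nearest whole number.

cos θ_z = sin(31.5°) sin(21.7°) + cos(31.5°) cos(21.7°) cos(-52.40°) = 0.1932 + 0.4834 = 0.6766.
Top-of-atmosphere irradiance = S₀ (d̄/d)² cos θ_z = 1362 × 0.972 × 0.6766 = 895.73 W/m².

896 W/m²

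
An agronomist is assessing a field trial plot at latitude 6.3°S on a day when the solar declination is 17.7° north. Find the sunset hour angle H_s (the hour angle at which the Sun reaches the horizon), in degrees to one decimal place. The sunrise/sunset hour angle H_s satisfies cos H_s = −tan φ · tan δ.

The sunset hour angle satisfies cos H_s = −tan φ tan δ = 0.0352, giving H_s = 87.98°.

88.0°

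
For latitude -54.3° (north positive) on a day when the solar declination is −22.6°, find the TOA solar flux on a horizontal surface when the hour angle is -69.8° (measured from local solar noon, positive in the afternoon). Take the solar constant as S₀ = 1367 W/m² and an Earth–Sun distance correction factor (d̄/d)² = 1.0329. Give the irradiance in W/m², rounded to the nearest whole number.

703 W/m²

With φ = -54.3°, δ = -22.6°, H = -69.80°: sin φ sin δ = 0.3121, cos φ cos δ cos H = 0.1860, so cos θ_z = 0.4981.
Top-of-atmosphere irradiance = S₀ (d̄/d)² cos θ_z = 1367 × 1.0329 × 0.4981 = 703.30 W/m².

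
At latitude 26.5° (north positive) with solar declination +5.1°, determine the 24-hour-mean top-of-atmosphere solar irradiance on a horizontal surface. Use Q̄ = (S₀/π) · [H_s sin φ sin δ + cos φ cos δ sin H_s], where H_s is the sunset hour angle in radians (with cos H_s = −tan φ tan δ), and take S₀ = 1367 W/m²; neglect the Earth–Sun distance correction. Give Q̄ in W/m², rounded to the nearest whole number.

The sunset hour angle satisfies cos H_s = −tan φ tan δ = -0.0445, giving H_s = 92.55°. In radians, H_s = 1.6153.
H_s sin φ sin δ = 1.6153 × 0.4462 × 0.0889 = 0.0641.
cos φ cos δ sin H_s = 0.8949 × 0.9960 × 0.9990 = 0.8904.
Q̄ = (1367/π) × (0.0641 + 0.8904) = 435.13 × 0.9545 = 415.33 W/m².

415 W/m²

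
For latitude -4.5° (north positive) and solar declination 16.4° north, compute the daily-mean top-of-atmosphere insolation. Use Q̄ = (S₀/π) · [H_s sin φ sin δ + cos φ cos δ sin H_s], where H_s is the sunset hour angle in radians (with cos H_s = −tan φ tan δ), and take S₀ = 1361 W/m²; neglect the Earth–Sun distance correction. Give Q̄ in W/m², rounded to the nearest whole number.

399 W/m²

cos H_s = −tan(-4.5°) · tan(16.4°) = 0.0232, so H_s = arccos(0.0232) = 88.67°. In radians, H_s = 1.5476.
H_s sin φ sin δ = 1.5476 × -0.0785 × 0.2823 = -0.0343.
cos φ cos δ sin H_s = 0.9969 × 0.9593 × 0.9997 = 0.9560.
Q̄ = (1361/π) × (-0.0343 + 0.9560) = 433.22 × 0.9217 = 399.30 W/m².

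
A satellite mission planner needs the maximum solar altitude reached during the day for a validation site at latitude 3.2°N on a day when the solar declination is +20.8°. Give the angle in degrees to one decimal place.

72.4°

At local solar noon the hour angle is zero, so the elevation is 90° − |φ − δ| = 90° − |3.2° − (20.8°)| = 90° − 17.6° = 72.4°.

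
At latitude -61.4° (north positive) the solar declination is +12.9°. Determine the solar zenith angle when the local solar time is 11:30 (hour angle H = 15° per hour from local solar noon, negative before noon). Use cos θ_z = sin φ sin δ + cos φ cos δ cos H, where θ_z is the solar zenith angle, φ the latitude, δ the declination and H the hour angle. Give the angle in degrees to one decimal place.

74.5°

Hour angle H = 15° × (11.5 − 12) = -7.50°.
With φ = -61.4°, δ = 12.9°, H = -7.50°: sin φ sin δ = -0.1960, cos φ cos δ cos H = 0.4626, so cos θ_z = 0.2666.
θ_z = arccos(0.2666) = 74.54°.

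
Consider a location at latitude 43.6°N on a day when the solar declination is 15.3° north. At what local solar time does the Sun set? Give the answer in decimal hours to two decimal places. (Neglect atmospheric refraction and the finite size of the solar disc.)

19.01 h

The sunset hour angle satisfies cos H_s = −tan φ tan δ = -0.2605, giving H_s = 105.10°.
Sunset is at 12 + H_s/15 = 12 + 7.007 = 19.007 h local solar time.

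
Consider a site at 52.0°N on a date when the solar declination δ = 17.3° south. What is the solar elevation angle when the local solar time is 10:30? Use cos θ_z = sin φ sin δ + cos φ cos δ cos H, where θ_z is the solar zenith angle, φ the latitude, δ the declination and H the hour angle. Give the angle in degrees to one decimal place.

Hour angle H = 15° × (10.5 − 12) = -22.50°.
cos θ_z = sin φ sin δ + cos φ cos δ cos H = (0.7880)(-0.2974) + (0.6157)(0.9548)(0.9239) = 0.3088.
θ_z = arccos(0.3088) = 72.01°, so the elevation is 90° − 72.01° = 17.99°.

18.0°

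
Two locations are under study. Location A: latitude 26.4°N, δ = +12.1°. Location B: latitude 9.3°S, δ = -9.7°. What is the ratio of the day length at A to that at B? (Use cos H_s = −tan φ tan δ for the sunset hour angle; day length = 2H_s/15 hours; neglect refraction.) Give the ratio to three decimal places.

1.049

A: H_s = arccos(−tan 26.4° · tan 12.1°) = 96.11°, so 2H_s/15 = 12.8147 h.
B: H_s = arccos(−tan -9.3° · tan -9.7°) = 91.60°, so 2H_s/15 = 12.2133 h.
Ratio A/B = 12.8147 / 12.2133 = 1.0492.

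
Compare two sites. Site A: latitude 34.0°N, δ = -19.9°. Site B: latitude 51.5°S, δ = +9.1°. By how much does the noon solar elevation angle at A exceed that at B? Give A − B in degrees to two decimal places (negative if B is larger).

A: 90° − |34.0 − (-19.9)| = 36.10°.
B: 90° − |-51.5 − (9.1)| = 29.40°.
A − B = 36.10 − 29.40 = 6.70°.

+6.70°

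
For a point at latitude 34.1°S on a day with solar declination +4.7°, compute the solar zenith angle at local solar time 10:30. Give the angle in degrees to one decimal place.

44.2°

Hour angle H = 15° × (10.5 − 12) = -22.50°.
cos θ_z = sin(-34.1°) sin(4.7°) + cos(-34.1°) cos(4.7°) cos(-22.50°) = -0.0459 + 0.7625 = 0.7166.
θ_z = arccos(0.7166) = 44.23°.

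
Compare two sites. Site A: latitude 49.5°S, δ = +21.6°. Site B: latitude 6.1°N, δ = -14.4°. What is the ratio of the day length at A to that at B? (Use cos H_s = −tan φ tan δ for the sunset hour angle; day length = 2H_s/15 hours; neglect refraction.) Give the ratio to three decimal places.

A: H_s = arccos(−tan -49.5° · tan 21.6°) = 62.38°, so 2H_s/15 = 8.3173 h.
B: H_s = arccos(−tan 6.1° · tan -14.4°) = 88.43°, so 2H_s/15 = 11.7907 h.
Ratio A/B = 8.3173 / 11.7907 = 0.7054.

0.705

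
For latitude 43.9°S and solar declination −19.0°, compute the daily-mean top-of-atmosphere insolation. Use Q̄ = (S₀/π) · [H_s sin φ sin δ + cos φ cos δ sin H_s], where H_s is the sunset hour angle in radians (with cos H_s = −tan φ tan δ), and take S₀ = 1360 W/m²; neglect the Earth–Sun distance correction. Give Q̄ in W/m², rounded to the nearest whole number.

465 W/m²

The sunset hour angle satisfies cos H_s = −tan φ tan δ = -0.3314, giving H_s = 109.35°. In radians, H_s = 1.9085.
H_s sin φ sin δ = 1.9085 × -0.6934 × -0.3256 = 0.4309.
cos φ cos δ sin H_s = 0.7206 × 0.9455 × 0.9435 = 0.6428.
Q̄ = (1360/π) × (0.4309 + 0.6428) = 432.90 × 1.0737 = 464.80 W/m².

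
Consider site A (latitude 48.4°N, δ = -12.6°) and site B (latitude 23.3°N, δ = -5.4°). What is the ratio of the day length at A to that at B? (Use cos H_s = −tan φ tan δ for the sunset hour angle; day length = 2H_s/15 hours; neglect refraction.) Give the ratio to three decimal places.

A: H_s = arccos(−tan 48.4° · tan -12.6°) = 75.42°, so 2H_s/15 = 10.0560 h.
B: H_s = arccos(−tan 23.3° · tan -5.4°) = 87.67°, so 2H_s/15 = 11.6893 h.
Ratio A/B = 10.0560 / 11.6893 = 0.8603.

0.860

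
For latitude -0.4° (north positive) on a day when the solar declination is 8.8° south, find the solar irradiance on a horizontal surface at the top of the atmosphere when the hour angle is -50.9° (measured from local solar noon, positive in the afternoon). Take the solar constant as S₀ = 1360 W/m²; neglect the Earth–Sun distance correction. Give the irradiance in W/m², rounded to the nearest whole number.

849 W/m²

cos θ_z = sin(-0.4°) sin(-8.8°) + cos(-0.4°) cos(-8.8°) cos(-50.90°) = 0.0011 + 0.6232 = 0.6243.
Top-of-atmosphere irradiance = S₀ cos θ_z = 1360 × 0.6243 = 849.05 W/m².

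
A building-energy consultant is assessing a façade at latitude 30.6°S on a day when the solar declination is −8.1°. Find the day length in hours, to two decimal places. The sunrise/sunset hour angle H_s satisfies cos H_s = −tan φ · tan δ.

12.64 hours

−tan φ tan δ = −(-0.5914)(-0.1423) = -0.0842; H_s = arccos(-0.0842) = 94.83°.
Day length = 2 H_s / 15° h⁻¹ = 189.66° / 15 = 12.644 h.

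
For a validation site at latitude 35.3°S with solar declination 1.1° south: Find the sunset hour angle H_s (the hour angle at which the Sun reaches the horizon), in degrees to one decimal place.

cos H_s = −tan(-35.3°) · tan(-1.1°) = -0.0136, so H_s = arccos(-0.0136) = 90.78°.

90.8°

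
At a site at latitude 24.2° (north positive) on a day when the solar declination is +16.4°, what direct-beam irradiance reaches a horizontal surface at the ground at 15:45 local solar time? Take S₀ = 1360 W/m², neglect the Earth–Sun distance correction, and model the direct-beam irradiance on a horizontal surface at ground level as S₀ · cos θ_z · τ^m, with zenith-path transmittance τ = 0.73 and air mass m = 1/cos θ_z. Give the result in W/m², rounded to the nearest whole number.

Hour angle H = 15° × (15.75 − 12) = 56.25°.
With φ = 24.2°, δ = 16.4°, H = 56.25°: sin φ sin δ = 0.1157, cos φ cos δ cos H = 0.4861, so cos θ_z = 0.6018.
Air mass m = 1/cos θ_z = 1/0.6018 = 1.662; τ^m = 0.73^1.662 = 0.5927.
Surface direct beam = 1360 × 0.6018 × 0.5927 = 485.09 W/m².

485 W/m²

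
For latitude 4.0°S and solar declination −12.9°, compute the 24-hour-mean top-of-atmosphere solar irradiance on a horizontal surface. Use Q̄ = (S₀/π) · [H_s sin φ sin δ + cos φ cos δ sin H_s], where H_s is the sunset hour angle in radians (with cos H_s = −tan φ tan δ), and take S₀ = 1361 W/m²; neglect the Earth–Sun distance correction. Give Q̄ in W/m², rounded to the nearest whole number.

432 W/m²

−tan φ tan δ = −(-0.0699)(-0.2290) = -0.0160; H_s = arccos(-0.0160) = 90.92°. In radians, H_s = 1.5869.
H_s sin φ sin δ = 1.5869 × -0.0698 × -0.2233 = 0.0247.
cos φ cos δ sin H_s = 0.9976 × 0.9748 × 0.9999 = 0.9724.
Q̄ = (1361/π) × (0.0247 + 0.9724) = 433.22 × 0.9971 = 431.96 W/m².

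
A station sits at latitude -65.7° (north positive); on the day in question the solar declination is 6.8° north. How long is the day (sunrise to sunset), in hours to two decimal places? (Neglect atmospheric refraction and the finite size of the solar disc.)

9.96 hours

The sunset hour angle satisfies cos H_s = −tan φ tan δ = 0.2641, giving H_s = 74.69°.
Day length = 2 H_s / 15° h⁻¹ = 149.38° / 15 = 9.959 h.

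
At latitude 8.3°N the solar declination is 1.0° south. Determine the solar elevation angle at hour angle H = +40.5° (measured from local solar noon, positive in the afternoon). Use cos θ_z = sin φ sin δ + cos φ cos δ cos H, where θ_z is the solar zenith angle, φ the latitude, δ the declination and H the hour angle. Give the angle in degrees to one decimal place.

cos θ_z = sin(8.3°) sin(-1.0°) + cos(8.3°) cos(-1.0°) cos(40.50°) = -0.0025 + 0.7523 = 0.7498.
θ_z = arccos(0.7498) = 41.43°, so the elevation is 90° − 41.43° = 48.57°.

48.6°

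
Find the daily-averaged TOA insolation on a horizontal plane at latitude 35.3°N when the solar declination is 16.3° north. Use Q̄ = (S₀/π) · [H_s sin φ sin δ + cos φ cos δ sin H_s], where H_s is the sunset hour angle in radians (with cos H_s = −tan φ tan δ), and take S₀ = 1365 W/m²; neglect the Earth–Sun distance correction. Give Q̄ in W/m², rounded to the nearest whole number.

−tan φ tan δ = −(0.7080)(0.2924) = -0.2070; H_s = arccos(-0.2070) = 101.95°. In radians, H_s = 1.7794.
H_s sin φ sin δ = 1.7794 × 0.5779 × 0.2807 = 0.2886.
cos φ cos δ sin H_s = 0.8161 × 0.9598 × 0.9783 = 0.7663.
Q̄ = (1365/π) × (0.2886 + 0.7663) = 434.49 × 1.0549 = 458.34 W/m².

458 W/m²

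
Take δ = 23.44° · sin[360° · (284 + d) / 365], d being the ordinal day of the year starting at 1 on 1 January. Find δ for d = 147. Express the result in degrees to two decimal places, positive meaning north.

360 × (284 + 147) / 365 = 425.096°; sin(425.096°) = 0.9070.
δ = 23.44 × 0.9070 = 21.260° ≈ +21.26°.

+21.26°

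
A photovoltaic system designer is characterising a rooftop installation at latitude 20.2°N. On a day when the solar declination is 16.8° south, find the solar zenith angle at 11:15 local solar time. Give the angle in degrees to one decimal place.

Hour angle H = 15° × (11.25 − 12) = -11.25°.
With φ = 20.2°, δ = -16.8°, H = -11.25°: sin φ sin δ = -0.0998, cos φ cos δ cos H = 0.8812, so cos θ_z = 0.7814.
θ_z = arccos(0.7814) = 38.61°.

38.6°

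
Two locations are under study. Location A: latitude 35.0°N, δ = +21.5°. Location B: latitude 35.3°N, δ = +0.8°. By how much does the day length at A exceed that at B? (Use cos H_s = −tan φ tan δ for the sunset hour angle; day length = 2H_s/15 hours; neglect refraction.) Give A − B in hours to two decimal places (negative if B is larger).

+2.06 h

A: H_s = arccos(−tan 35.0° · tan 21.5°) = 106.01°, so 2H_s/15 = 14.1347 h.
B: H_s = arccos(−tan 35.3° · tan 0.8°) = 90.57°, so 2H_s/15 = 12.0760 h.
A − B = 14.1347 − 12.0760 = 2.0587 h.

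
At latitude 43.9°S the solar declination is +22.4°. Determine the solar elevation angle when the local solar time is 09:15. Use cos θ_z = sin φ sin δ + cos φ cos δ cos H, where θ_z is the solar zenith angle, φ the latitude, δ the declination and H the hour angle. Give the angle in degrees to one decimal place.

13.7°

Hour angle H = 15° × (9.25 − 12) = -41.25°.
With φ = -43.9°, δ = 22.4°, H = -41.25°: sin φ sin δ = -0.2642, cos φ cos δ cos H = 0.5009, so cos θ_z = 0.2367.
θ_z = arccos(0.2367) = 76.31°, so the elevation is 90° − 76.31° = 13.69°.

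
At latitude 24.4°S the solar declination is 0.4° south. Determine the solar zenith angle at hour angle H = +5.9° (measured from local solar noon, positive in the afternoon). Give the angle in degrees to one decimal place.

cos θ_z = sin φ sin δ + cos φ cos δ cos H = (-0.4131)(-0.0070) + (0.9107)(1.0000)(0.9947) = 0.9088.
θ_z = arccos(0.9088) = 24.66°.

24.7°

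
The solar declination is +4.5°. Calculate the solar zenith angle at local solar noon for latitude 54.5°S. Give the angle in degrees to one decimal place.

At local solar noon the hour angle is zero, so the zenith angle is |φ − δ| = |-54.5° − (4.5°)| = 59.0°.

59.0°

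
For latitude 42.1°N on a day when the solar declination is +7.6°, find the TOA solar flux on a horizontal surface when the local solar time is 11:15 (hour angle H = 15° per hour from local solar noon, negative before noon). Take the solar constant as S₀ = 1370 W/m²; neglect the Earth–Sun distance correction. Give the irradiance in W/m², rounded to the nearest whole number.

Hour angle H = 15° × (11.25 − 12) = -11.25°.
cos θ_z = sin(42.1°) sin(7.6°) + cos(42.1°) cos(7.6°) cos(-11.25°) = 0.0887 + 0.7213 = 0.8100.
Top-of-atmosphere irradiance = S₀ cos θ_z = 1370 × 0.8100 = 1109.70 W/m².

1110 W/m²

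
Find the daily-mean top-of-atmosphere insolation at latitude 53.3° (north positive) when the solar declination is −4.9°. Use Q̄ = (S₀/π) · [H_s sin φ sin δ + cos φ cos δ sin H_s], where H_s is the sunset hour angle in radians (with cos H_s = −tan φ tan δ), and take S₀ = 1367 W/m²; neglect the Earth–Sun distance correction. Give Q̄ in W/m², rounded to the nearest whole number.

214 W/m²

The sunset hour angle satisfies cos H_s = −tan φ tan δ = 0.1150, giving H_s = 83.40°. In radians, H_s = 1.4556.
H_s sin φ sin δ = 1.4556 × 0.8018 × -0.0854 = -0.0997.
cos φ cos δ sin H_s = 0.5976 × 0.9963 × 0.9934 = 0.5915.
Q̄ = (1367/π) × (-0.0997 + 0.5915) = 435.13 × 0.4918 = 214.00 W/m².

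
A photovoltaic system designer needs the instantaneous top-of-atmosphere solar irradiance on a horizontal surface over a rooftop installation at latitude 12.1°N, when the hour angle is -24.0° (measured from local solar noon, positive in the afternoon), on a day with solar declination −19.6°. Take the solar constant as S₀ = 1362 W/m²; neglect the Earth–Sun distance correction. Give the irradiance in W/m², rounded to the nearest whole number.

With φ = 12.1°, δ = -19.6°, H = -24.00°: sin φ sin δ = -0.0703, cos φ cos δ cos H = 0.8415, so cos θ_z = 0.7712.
Top-of-atmosphere irradiance = S₀ cos θ_z = 1362 × 0.7712 = 1050.37 W/m².

1050 W/m²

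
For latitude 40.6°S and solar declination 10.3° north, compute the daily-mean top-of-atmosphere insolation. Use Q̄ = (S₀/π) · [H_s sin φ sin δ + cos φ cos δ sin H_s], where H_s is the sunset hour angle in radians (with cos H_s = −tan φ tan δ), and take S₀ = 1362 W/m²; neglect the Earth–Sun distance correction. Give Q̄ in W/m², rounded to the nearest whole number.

The sunset hour angle satisfies cos H_s = −tan φ tan δ = 0.1558, giving H_s = 81.04°. In radians, H_s = 1.4144.
H_s sin φ sin δ = 1.4144 × -0.6508 × 0.1788 = -0.1646.
cos φ cos δ sin H_s = 0.7593 × 0.9839 × 0.9878 = 0.7380.
Q̄ = (1362/π) × (-0.1646 + 0.7380) = 433.54 × 0.5734 = 248.59 W/m².

249 W/m²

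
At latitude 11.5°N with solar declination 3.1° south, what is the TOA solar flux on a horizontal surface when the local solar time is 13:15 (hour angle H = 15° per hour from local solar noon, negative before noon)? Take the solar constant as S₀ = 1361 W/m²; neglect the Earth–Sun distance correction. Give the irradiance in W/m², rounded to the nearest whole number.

1246 W/m²

Hour angle H = 15° × (13.25 − 12) = 18.75°.
cos θ_z = sin φ sin δ + cos φ cos δ cos H = (0.1994)(-0.0541) + (0.9799)(0.9985)(0.9469) = 0.9157.
Top-of-atmosphere irradiance = S₀ cos θ_z = 1361 × 0.9157 = 1246.27 W/m².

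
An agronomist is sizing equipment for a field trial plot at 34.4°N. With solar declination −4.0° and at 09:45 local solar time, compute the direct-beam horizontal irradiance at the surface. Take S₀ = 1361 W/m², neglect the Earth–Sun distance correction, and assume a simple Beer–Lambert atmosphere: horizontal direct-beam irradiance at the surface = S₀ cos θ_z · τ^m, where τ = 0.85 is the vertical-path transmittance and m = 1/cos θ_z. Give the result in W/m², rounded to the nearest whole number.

682 W/m²

Hour angle H = 15° × (9.75 − 12) = -33.75°.
cos θ_z = sin(34.4°) sin(-4.0°) + cos(34.4°) cos(-4.0°) cos(-33.75°) = -0.0394 + 0.6844 = 0.6450.
Air mass m = 1/cos θ_z = 1/0.6450 = 1.550; τ^m = 0.85^1.550 = 0.7773.
Surface direct beam = 1361 × 0.6450 × 0.7773 = 682.35 W/m².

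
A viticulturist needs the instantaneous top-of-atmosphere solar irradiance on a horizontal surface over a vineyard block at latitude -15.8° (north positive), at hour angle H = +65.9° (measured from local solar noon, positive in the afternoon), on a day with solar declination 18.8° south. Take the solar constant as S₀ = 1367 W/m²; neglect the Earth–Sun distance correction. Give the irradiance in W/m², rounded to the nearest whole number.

628 W/m²

With φ = -15.8°, δ = -18.8°, H = 65.90°: sin φ sin δ = 0.0877, cos φ cos δ cos H = 0.3719, so cos θ_z = 0.4596.
Top-of-atmosphere irradiance = S₀ cos θ_z = 1367 × 0.4596 = 628.27 W/m².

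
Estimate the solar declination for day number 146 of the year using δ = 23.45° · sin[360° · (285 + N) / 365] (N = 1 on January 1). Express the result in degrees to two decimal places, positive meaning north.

360 × (285 + 146) / 365 = 425.096°; sin(425.096°) = 0.9070.
δ = 23.45 × 0.9070 = 21.269° ≈ +21.27°.

+21.27°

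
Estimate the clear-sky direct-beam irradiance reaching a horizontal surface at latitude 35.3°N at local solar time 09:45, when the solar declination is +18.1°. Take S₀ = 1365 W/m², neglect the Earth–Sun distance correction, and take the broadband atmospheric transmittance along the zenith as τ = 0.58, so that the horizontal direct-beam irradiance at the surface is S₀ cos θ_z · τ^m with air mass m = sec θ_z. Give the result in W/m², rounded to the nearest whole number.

581 W/m²

Hour angle H = 15° × (9.75 − 12) = -33.75°.
cos θ_z = sin(35.3°) sin(18.1°) + cos(35.3°) cos(18.1°) cos(-33.75°) = 0.1795 + 0.6450 = 0.8245.
Air mass m = 1/cos θ_z = 1/0.8245 = 1.213; τ^m = 0.58^1.213 = 0.5165.
Surface direct beam = 1365 × 0.8245 × 0.5165 = 581.29 W/m².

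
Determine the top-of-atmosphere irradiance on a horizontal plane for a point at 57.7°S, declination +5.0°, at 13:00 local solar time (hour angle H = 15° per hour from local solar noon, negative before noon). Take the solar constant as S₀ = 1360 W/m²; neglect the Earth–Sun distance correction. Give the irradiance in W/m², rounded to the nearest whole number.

Hour angle H = 15° × (13 − 12) = 15.00°.
With φ = -57.7°, δ = 5.0°, H = 15.00°: sin φ sin δ = -0.0737, cos φ cos δ cos H = 0.5142, so cos θ_z = 0.4405.
Top-of-atmosphere irradiance = S₀ cos θ_z = 1360 × 0.4405 = 599.08 W/m².

599 W/m²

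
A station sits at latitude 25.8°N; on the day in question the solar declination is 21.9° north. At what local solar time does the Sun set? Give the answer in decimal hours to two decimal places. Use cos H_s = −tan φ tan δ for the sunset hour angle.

18.75 h

−tan φ tan δ = −(0.4834)(0.4020) = -0.1943; H_s = arccos(-0.1943) = 101.20°.
Sunset is at 12 + H_s/15 = 12 + 6.747 = 18.747 h local solar time.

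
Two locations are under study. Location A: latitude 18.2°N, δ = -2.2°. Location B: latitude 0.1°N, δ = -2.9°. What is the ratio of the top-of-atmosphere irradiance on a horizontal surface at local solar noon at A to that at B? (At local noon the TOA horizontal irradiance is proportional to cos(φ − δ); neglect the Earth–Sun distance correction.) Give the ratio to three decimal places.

0.939

A: cos θ_z = cos(18.2° − (-2.2°)) = 0.9373.
B: cos θ_z = cos(0.1° − (-2.9°)) = 0.9986.
Ratio A/B = 0.9373 / 0.9986 = 0.9386.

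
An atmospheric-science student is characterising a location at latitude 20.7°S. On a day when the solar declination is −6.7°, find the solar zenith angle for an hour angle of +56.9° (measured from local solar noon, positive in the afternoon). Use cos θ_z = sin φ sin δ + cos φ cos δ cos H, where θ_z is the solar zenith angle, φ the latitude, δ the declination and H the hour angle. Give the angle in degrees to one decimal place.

cos θ_z = sin(-20.7°) sin(-6.7°) + cos(-20.7°) cos(-6.7°) cos(56.90°) = 0.0412 + 0.5074 = 0.5486.
θ_z = arccos(0.5486) = 56.73°.

56.7°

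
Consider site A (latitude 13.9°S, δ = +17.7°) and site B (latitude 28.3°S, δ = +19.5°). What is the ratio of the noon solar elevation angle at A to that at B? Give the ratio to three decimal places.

A: 90° − |-13.9 − (17.7)| = 58.40°.
B: 90° − |-28.3 − (19.5)| = 42.20°.
Ratio A/B = 58.4000 / 42.2000 = 1.3839.

1.384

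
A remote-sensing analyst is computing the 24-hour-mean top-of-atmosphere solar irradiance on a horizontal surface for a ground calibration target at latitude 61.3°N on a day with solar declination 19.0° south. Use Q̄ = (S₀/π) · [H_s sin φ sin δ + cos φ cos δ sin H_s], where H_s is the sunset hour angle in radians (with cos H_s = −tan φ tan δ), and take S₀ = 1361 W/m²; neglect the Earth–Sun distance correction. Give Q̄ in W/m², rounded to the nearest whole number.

The sunset hour angle satisfies cos H_s = −tan φ tan δ = 0.6289, giving H_s = 51.03°. In radians, H_s = 0.8906.
H_s sin φ sin δ = 0.8906 × 0.8771 × -0.3256 = -0.2543.
cos φ cos δ sin H_s = 0.4802 × 0.9455 × 0.7774 = 0.3530.
Q̄ = (1361/π) × (-0.2543 + 0.3530) = 433.22 × 0.0987 = 42.76 W/m².

43 W/m²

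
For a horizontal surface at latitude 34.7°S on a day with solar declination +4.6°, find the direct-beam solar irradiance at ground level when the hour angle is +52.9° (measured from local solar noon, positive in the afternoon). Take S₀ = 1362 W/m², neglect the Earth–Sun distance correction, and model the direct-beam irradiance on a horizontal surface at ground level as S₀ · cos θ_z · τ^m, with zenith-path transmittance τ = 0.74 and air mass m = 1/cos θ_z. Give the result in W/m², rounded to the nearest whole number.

312 W/m²

cos θ_z = sin(-34.7°) sin(4.6°) + cos(-34.7°) cos(4.6°) cos(52.90°) = -0.0457 + 0.4943 = 0.4486.
Air mass m = 1/cos θ_z = 1/0.4486 = 2.229; τ^m = 0.74^2.229 = 0.5111.
Surface direct beam = 1362 × 0.4486 × 0.5111 = 312.28 W/m².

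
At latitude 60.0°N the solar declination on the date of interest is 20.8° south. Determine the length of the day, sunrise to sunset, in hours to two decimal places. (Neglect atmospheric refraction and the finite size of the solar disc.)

−tan φ tan δ = −(1.7321)(-0.3799) = 0.6580; H_s = arccos(0.6580) = 48.85°.
Day length = 2 H_s / 15° h⁻¹ = 97.70° / 15 = 6.513 h.

6.51 hours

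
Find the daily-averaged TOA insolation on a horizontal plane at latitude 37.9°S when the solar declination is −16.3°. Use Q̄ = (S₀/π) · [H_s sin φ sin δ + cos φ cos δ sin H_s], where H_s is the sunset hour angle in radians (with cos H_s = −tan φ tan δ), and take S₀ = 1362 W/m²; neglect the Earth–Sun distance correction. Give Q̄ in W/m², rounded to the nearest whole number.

454 W/m²

−tan φ tan δ = −(-0.7785)(-0.2924) = -0.2276; H_s = arccos(-0.2276) = 103.16°. In radians, H_s = 1.8005.
H_s sin φ sin δ = 1.8005 × -0.6143 × -0.2807 = 0.3105.
cos φ cos δ sin H_s = 0.7891 × 0.9598 × 0.9737 = 0.7375.
Q̄ = (1362/π) × (0.3105 + 0.7375) = 433.54 × 1.0480 = 454.35 W/m².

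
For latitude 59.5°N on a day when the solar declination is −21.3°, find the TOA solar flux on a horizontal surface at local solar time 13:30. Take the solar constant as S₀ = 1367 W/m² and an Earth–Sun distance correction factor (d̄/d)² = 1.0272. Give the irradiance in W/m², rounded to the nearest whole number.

174 W/m²

Hour angle H = 15° × (13.5 − 12) = 22.50°.
cos θ_z = sin(59.5°) sin(-21.3°) + cos(59.5°) cos(-21.3°) cos(22.50°) = -0.3130 + 0.4369 = 0.1239.
Top-of-atmosphere irradiance = S₀ (d̄/d)² cos θ_z = 1367 × 1.0272 × 0.1239 = 173.98 W/m².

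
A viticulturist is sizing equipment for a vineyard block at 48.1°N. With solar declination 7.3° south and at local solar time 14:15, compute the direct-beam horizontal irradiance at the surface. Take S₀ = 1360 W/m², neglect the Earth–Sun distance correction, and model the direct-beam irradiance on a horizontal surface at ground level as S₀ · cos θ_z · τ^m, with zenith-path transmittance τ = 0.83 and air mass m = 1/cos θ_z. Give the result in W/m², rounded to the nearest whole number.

Hour angle H = 15° × (14.25 − 12) = 33.75°.
cos θ_z = sin φ sin δ + cos φ cos δ cos H = (0.7443)(-0.1271) + (0.6678)(0.9919)(0.8315) = 0.4562.
Air mass m = 1/cos θ_z = 1/0.4562 = 2.192; τ^m = 0.83^2.192 = 0.6647.
Surface direct beam = 1360 × 0.4562 × 0.6647 = 412.40 W/m².

412 W/m²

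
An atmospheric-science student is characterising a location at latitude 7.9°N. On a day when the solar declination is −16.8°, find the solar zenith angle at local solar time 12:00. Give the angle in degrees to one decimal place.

Hour angle H = 15° × (12 − 12) = 0.00°.
With φ = 7.9°, δ = -16.8°, H = 0.00°: sin φ sin δ = -0.0397, cos φ cos δ cos H = 0.9482, so cos θ_z = 0.9085.
θ_z = arccos(0.9085) = 24.70°.

24.7°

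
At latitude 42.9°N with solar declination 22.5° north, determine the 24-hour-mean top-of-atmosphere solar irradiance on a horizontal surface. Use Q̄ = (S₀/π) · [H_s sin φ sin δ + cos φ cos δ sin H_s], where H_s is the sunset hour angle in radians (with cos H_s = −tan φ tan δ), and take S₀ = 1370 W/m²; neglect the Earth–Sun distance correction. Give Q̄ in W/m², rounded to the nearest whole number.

496 W/m²

cos H_s = −tan(42.9°) · tan(22.5°) = -0.3849, so H_s = arccos(-0.3849) = 112.64°. In radians, H_s = 1.9659.
H_s sin φ sin δ = 1.9659 × 0.6807 × 0.3827 = 0.5121.
cos φ cos δ sin H_s = 0.7325 × 0.9239 × 0.9230 = 0.6246.
Q̄ = (1370/π) × (0.5121 + 0.6246) = 436.08 × 1.1367 = 495.69 W/m².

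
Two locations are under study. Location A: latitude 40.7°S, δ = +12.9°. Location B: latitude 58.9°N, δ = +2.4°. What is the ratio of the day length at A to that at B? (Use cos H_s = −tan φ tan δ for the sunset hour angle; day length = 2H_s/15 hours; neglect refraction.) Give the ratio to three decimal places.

0.837

A: H_s = arccos(−tan -40.7° · tan 12.9°) = 78.64°, so 2H_s/15 = 10.4853 h.
B: H_s = arccos(−tan 58.9° · tan 2.4°) = 93.98°, so 2H_s/15 = 12.5307 h.
Ratio A/B = 10.4853 / 12.5307 = 0.8368.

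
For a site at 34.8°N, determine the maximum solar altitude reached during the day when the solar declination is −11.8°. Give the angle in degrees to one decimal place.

43.4°

At local solar noon the hour angle is zero, so the elevation is 90° − |φ − δ| = 90° − |34.8° − (-11.8°)| = 90° − 46.6° = 43.4°.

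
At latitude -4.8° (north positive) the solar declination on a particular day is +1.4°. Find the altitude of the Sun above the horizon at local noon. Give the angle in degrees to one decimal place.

83.8°

At local solar noon the hour angle is zero, so the elevation is 90° − |φ − δ| = 90° − |-4.8° − (1.4°)| = 90° − 6.2° = 83.8°.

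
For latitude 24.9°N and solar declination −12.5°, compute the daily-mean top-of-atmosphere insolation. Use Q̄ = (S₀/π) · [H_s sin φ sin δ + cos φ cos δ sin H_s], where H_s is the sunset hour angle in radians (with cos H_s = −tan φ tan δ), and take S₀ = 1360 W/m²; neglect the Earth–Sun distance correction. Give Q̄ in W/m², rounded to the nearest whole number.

323 W/m²

The sunset hour angle satisfies cos H_s = −tan φ tan δ = 0.1029, giving H_s = 84.09°. In radians, H_s = 1.4676.
H_s sin φ sin δ = 1.4676 × 0.4210 × -0.2164 = -0.1337.
cos φ cos δ sin H_s = 0.9070 × 0.9763 × 0.9947 = 0.8808.
Q̄ = (1360/π) × (-0.1337 + 0.8808) = 432.90 × 0.7471 = 323.42 W/m².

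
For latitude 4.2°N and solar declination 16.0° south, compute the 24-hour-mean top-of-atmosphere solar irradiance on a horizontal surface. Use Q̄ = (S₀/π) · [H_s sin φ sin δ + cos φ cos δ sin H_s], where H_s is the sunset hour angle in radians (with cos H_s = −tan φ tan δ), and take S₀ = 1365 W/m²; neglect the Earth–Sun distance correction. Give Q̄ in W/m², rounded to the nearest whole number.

403 W/m²

−tan φ tan δ = −(0.0734)(-0.2867) = 0.0210; H_s = arccos(0.0210) = 88.80°. In radians, H_s = 1.5499.
H_s sin φ sin δ = 1.5499 × 0.0732 × -0.2756 = -0.0313.
cos φ cos δ sin H_s = 0.9973 × 0.9613 × 0.9998 = 0.9585.
Q̄ = (1365/π) × (-0.0313 + 0.9585) = 434.49 × 0.9272 = 402.86 W/m².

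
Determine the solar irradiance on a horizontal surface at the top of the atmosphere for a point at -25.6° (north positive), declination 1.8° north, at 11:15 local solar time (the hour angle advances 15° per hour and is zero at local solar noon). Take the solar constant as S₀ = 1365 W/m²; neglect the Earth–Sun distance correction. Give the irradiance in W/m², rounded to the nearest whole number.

1188 W/m²

Hour angle H = 15° × (11.25 − 12) = -11.25°.
cos θ_z = sin(-25.6°) sin(1.8°) + cos(-25.6°) cos(1.8°) cos(-11.25°) = -0.0136 + 0.8841 = 0.8705.
Top-of-atmosphere irradiance = S₀ cos θ_z = 1365 × 0.8705 = 1188.23 W/m².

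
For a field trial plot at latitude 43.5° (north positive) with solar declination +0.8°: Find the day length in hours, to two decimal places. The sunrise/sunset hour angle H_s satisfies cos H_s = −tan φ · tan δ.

12.10 hours

cos H_s = −tan(43.5°) · tan(0.8°) = -0.0133, so H_s = arccos(-0.0133) = 90.76°.
Day length = 2 H_s / 15° h⁻¹ = 181.52° / 15 = 12.101 h.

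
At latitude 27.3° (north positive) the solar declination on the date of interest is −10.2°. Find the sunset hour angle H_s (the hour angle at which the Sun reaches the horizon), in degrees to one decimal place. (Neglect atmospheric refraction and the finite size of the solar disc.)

84.7°

cos H_s = −tan(27.3°) · tan(-10.2°) = 0.0929, so H_s = arccos(0.0929) = 84.67°.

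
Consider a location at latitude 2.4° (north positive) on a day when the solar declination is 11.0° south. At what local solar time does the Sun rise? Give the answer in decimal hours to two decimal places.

cos H_s = −tan(2.4°) · tan(-11.0°) = 0.0081, so H_s = arccos(0.0081) = 89.54°.
Sunrise is at 12 − H_s/15 = 12 − 5.969 = 6.031 h local solar time.

6.03 h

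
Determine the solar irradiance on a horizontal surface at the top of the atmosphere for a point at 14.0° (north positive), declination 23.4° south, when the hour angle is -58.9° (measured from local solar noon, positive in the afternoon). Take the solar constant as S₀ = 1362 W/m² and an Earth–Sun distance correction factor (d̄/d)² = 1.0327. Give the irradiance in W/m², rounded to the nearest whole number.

cos θ_z = sin(14.0°) sin(-23.4°) + cos(14.0°) cos(-23.4°) cos(-58.90°) = -0.0961 + 0.4600 = 0.3639.
Top-of-atmosphere irradiance = S₀ (d̄/d)² cos θ_z = 1362 × 1.0327 × 0.3639 = 511.84 W/m².

512 W/m²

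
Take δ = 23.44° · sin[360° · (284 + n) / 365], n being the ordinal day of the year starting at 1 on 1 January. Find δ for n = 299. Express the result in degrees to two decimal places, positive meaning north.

-13.45°

360 × (284 + 299) / 365 = 575.014°; sin(575.014°) = -0.5738.
δ = 23.44 × -0.5738 = -13.450° ≈ -13.45°.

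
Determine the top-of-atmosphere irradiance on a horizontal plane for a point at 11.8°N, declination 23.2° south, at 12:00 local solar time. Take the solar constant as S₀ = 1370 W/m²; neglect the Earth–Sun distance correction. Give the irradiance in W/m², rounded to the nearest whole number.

1122 W/m²

Hour angle H = 15° × (12 − 12) = 0.00°.
cos θ_z = sin φ sin δ + cos φ cos δ cos H = (0.2045)(-0.3939) + (0.9789)(0.9191)(1.0000) = 0.8192.
Top-of-atmosphere irradiance = S₀ cos θ_z = 1370 × 0.8192 = 1122.30 W/m².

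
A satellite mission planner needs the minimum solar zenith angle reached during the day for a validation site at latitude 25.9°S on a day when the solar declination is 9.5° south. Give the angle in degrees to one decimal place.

16.4°

At local solar noon the hour angle is zero, so the zenith angle is |φ − δ| = |-25.9° − (-9.5°)| = 16.4°.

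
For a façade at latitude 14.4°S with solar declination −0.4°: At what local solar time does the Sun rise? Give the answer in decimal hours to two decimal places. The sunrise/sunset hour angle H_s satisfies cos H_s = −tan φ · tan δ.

cos H_s = −tan(-14.4°) · tan(-0.4°) = -0.0018, so H_s = arccos(-0.0018) = 90.10°.
Sunrise is at 12 − H_s/15 = 12 − 6.007 = 5.993 h local solar time.

5.99 h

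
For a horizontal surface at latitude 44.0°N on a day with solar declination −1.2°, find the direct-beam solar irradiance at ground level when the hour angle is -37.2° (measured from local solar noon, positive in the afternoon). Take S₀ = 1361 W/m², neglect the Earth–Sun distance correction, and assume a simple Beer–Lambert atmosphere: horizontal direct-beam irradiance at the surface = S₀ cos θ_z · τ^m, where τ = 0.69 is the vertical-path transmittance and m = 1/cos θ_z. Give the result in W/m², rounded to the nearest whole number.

391 W/m²

cos θ_z = sin(44.0°) sin(-1.2°) + cos(44.0°) cos(-1.2°) cos(-37.20°) = -0.0145 + 0.5729 = 0.5584.
Air mass m = 1/cos θ_z = 1/0.5584 = 1.791; τ^m = 0.69^1.791 = 0.5145.
Surface direct beam = 1361 × 0.5584 × 0.5145 = 391.01 W/m².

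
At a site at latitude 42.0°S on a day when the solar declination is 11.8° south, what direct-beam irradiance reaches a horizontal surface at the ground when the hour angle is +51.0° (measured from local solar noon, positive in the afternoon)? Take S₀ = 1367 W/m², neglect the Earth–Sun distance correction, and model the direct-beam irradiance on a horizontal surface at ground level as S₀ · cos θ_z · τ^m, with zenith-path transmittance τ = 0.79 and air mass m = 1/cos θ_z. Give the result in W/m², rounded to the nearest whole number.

cos θ_z = sin(-42.0°) sin(-11.8°) + cos(-42.0°) cos(-11.8°) cos(51.00°) = 0.1368 + 0.4578 = 0.5946.
Air mass m = 1/cos θ_z = 1/0.5946 = 1.682; τ^m = 0.79^1.682 = 0.6727.
Surface direct beam = 1367 × 0.5946 × 0.6727 = 546.78 W/m².

547 W/m²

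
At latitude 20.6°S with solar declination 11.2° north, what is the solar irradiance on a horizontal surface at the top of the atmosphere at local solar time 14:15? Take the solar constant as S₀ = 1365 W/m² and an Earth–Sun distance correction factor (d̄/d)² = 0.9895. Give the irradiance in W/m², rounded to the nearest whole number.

939 W/m²

Hour angle H = 15° × (14.25 − 12) = 33.75°.
cos θ_z = sin φ sin δ + cos φ cos δ cos H = (-0.3518)(0.1942) + (0.9361)(0.9810)(0.8315) = 0.6953.
Top-of-atmosphere irradiance = S₀ (d̄/d)² cos θ_z = 1365 × 0.9895 × 0.6953 = 939.12 W/m².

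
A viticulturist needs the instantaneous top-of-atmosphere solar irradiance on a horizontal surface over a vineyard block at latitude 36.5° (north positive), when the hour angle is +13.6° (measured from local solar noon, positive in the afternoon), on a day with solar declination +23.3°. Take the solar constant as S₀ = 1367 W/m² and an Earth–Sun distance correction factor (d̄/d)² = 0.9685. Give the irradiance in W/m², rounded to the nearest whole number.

cos θ_z = sin φ sin δ + cos φ cos δ cos H = (0.5948)(0.3955) + (0.8039)(0.9184)(0.9720) = 0.9529.
Top-of-atmosphere irradiance = S₀ (d̄/d)² cos θ_z = 1367 × 0.9685 × 0.9529 = 1261.58 W/m².

1262 W/m²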